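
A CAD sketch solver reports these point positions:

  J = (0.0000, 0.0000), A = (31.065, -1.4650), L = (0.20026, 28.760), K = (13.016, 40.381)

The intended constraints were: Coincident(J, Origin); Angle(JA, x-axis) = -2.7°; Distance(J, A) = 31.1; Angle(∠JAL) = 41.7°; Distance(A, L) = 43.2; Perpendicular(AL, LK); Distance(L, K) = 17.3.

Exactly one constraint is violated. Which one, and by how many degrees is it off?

Perpendicular(AL, LK) — off by 3.40°.

J = (0.00, 0.00) ✓; JA at -2.700° ✓; |JA| = 31.10 ✓; ∠JAL = 41.70° ✓; |AL| = 43.20 ✓; ∠(AL, LK) = 93.40° ✗; |LK| = 17.30 ✓.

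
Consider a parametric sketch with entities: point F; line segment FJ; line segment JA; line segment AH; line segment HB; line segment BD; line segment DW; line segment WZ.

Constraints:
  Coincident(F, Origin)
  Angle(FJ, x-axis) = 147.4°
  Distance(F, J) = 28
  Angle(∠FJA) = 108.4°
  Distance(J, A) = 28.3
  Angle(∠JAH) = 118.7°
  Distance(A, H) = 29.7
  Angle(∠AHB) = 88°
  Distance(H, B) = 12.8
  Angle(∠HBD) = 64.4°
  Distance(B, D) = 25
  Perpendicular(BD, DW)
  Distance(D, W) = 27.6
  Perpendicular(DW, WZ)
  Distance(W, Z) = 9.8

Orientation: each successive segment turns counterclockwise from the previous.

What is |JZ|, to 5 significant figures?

60.602

BD ⟂ DW, so DW runs at -142.10°; with |DW| = 27.6, W = (-64.901, -26.446). The perpendicularity gives WZ at right angles to DW, so WZ runs at -52.100°; with |WZ| = 9.8, Z = (-58.881, -34.179). Then |JZ| = |Z − J| = 60.602.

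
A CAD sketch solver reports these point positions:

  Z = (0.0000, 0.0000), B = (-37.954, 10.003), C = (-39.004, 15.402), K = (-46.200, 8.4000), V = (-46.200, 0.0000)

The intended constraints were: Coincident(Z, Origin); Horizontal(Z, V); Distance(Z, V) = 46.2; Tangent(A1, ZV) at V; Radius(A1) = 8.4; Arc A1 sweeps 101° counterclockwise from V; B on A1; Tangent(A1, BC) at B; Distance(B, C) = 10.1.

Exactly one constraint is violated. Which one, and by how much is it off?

Distance(B, C) = 10.1 — off by 4.60.

Z = (0.00, 0.00) ✓; Z.y = 0.00, V.y = 0.00 ✓; |ZV| = 46.20 ✓; ∠(KV, VZ) = 90.00° ✓; |KV| = 8.400 ✓; bearing(K→B) − bearing(K→V) = 101.0° ✓; |KB| = 8.400 ✓; ∠(KB, BC) = 90.00° ✓; |BC| = 5.500 ✗.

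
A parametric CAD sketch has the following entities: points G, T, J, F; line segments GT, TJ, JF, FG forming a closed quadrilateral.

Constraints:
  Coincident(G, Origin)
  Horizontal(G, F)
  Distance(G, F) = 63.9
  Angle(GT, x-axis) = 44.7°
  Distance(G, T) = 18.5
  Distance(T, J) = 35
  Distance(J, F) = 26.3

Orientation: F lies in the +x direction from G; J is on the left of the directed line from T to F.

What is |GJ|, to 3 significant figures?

51.6

Checks: |TJ| = 35.00 ✓; |JF| = 26.30 ✓.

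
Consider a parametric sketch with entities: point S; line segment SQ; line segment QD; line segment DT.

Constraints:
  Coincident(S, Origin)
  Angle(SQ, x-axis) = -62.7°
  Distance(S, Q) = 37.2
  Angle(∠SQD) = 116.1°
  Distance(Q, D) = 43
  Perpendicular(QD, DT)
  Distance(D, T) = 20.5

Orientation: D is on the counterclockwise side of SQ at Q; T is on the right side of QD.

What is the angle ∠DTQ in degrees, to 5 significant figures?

64.511°

S is at the origin; SQ runs at -62.7° with length 37.2, so Q = 37.2·(cos -62.7°, sin -62.7°) = (17.062, -33.057). ∠SQD = 116.1°, so QD runs at -62.7° + (180° − 116.1°) = 1.2000° from the x-axis; with |QD| = 43.0, D = Q + 43.0·(cos 1.2000°, sin 1.2000°) = (60.052, -32.156). QD ⟂ DT; with |DT| = 20.5 on the right of QD, T = D + 20.5·(0.020942, -0.99978) = (60.482, -52.652). Then cos ∠DTQ = TD·TQ / (|TD||TQ|), giving 64.511°.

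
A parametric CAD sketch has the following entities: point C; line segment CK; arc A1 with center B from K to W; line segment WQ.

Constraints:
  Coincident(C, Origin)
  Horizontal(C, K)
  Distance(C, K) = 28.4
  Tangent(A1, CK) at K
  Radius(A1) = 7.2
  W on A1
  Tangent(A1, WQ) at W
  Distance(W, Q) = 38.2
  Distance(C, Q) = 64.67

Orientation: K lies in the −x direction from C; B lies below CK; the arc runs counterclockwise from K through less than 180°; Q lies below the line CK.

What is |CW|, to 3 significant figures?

35.0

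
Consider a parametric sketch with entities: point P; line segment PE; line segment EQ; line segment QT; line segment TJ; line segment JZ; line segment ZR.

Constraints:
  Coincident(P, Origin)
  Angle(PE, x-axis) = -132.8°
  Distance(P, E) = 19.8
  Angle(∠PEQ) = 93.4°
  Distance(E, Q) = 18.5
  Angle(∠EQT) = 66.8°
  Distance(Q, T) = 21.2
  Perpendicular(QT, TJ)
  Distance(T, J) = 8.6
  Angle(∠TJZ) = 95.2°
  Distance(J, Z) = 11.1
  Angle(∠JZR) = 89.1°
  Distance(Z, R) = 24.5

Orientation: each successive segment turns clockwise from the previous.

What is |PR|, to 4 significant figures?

30.68

∠TJZ = 95.2° gives JZ at -147.4° from the x-axis; with |JZ| = 11.1, Z = (-14.32, -6.645). ∠JZR = 89.1° gives ZR at 121.7° from the x-axis; with |ZR| = 24.5, R = (-27.19, 14.20). Then |PR| = |R − P| = 30.68.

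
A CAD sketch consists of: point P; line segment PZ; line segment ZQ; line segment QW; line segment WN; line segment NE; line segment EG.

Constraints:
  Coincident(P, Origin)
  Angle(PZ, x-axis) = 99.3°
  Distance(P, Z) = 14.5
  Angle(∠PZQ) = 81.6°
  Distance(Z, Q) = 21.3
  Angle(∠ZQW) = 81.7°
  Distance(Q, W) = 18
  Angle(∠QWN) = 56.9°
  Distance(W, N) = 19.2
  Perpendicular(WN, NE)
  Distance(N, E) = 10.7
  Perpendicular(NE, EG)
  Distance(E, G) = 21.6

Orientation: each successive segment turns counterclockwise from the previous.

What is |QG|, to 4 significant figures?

12.99

WN ⟂ NE, so NE runs at 149.1°; with |NE| = 10.7, E = (-14.07, 13.62). NE ⟂ EG, so EG runs at -120.9°; with |EG| = 21.6, G = (-25.16, -4.909). Then |QG| = |G − Q| = 12.99.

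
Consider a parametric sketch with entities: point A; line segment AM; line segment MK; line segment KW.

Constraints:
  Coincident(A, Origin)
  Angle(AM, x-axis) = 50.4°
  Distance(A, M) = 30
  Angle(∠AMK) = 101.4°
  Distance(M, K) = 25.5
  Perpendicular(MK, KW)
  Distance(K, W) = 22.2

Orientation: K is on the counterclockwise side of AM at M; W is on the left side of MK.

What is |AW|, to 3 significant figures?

32.2

A is at the origin; AM runs at 50.4° with length 30.0, so M = 30.0·(cos 50.4°, sin 50.4°) = (19.1, 23.1). ∠AMK = 101.4°, so MK runs at 50.4° + (180° − 101.4°) = 129° from the x-axis; with |MK| = 25.5, K = M + 25.5·(cos 129°, sin 129°) = (3.08, 42.9). MK is perpendicular to KW; with |KW| = 22.2 on the left of MK, W = K + 22.2·(-0.777, -0.629) = (-14.2, 29.0). Then |AW| = |W − A| = 32.2.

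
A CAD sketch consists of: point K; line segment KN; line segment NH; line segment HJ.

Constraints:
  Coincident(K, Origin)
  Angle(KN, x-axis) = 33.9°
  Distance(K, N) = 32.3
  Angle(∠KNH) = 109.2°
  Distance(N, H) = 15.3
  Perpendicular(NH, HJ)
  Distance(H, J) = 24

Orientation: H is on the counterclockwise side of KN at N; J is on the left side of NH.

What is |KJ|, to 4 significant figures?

26.73

K is at the origin; KN runs at 33.9° with length 32.3, so N = 32.3·(cos 33.9°, sin 33.9°) = (26.81, 18.02). ∠KNH = 109.2°, so NH runs at 33.9° + (180° − 109.2°) = 104.7° from the x-axis; with |NH| = 15.3, H = N + 15.3·(cos 104.7°, sin 104.7°) = (22.93, 32.81). NH is perpendicular to HJ; with |HJ| = 24.0 on the left of NH, J = H + 24.0·(-0.9673, -0.2538) = (-0.2875, 26.72). Then |KJ| = |J − K| = 26.73.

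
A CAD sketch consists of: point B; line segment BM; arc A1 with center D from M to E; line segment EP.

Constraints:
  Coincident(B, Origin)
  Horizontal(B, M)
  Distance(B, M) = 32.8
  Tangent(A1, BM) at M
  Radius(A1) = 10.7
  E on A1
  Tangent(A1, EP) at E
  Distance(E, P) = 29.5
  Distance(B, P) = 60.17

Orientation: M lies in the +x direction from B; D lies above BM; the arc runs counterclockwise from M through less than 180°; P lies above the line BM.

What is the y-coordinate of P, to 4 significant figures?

39.41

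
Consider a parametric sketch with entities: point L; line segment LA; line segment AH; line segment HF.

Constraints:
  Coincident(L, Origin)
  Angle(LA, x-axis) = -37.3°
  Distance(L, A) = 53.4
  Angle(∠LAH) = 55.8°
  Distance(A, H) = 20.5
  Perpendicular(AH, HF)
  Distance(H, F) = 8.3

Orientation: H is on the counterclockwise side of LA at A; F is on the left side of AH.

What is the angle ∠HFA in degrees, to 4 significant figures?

67.96°

L is at the origin; LA runs at -37.3° with length 53.4, so A = 53.4·(cos -37.3°, sin -37.3°) = (42.48, -32.36). ∠LAH = 55.8°, so AH runs at -37.3° + (180° − 55.8°) = 86.90° from the x-axis; with |AH| = 20.5, H = A + 20.5·(cos 86.90°, sin 86.90°) = (43.59, -11.89). AH is perpendicular to HF; with |HF| = 8.3 on the left of AH, F = H + 8.3·(-0.9985, 0.05408) = (35.30, -11.44). Then cos ∠HFA = FH·FA / (|FH||FA|), giving 67.96°.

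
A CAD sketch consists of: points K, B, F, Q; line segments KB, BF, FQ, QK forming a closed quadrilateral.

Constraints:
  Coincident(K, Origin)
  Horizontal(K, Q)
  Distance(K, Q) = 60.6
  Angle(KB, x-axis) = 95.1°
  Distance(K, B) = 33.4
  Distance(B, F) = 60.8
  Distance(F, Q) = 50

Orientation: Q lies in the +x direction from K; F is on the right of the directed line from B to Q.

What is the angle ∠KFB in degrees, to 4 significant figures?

15.81°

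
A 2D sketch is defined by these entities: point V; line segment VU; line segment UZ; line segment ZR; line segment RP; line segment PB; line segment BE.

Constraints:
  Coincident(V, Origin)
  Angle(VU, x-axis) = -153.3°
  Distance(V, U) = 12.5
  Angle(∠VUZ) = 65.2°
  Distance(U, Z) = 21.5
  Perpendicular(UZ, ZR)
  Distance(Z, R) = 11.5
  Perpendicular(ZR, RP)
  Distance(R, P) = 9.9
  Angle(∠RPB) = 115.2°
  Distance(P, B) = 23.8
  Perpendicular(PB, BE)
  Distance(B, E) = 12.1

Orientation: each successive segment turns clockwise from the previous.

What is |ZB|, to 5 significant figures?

22.406

V is at the origin; VU runs at -153.3° with length 12.5, so U = (-11.167, -5.6165). ∠VUZ = 65.2° gives UZ at 91.900° from the x-axis; with |UZ| = 21.5, Z = (-11.880, 15.872). The perpendicularity gives ZR at right angles to UZ, so ZR runs at 1.9000°; with |ZR| = 11.5, R = (-0.38630, 16.253). ZR ⟂ RP, so RP runs at -88.100°; with |RP| = 9.9, P = (-0.058065, 6.3584). ∠RPB = 115.2° gives PB at -152.90° from the x-axis; with |PB| = 23.8, B = (-21.245, -4.4835). Then |ZB| = |B − Z| = 22.406.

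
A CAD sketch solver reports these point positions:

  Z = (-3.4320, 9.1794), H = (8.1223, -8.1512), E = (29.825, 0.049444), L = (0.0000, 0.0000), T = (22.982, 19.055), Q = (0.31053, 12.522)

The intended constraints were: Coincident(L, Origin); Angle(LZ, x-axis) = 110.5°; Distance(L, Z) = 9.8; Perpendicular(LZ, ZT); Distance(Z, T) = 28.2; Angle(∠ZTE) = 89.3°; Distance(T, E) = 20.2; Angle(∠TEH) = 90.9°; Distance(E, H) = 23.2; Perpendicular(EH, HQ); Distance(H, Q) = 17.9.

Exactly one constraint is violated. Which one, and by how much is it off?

Distance(H, Q) = 17.9 — off by 4.20.

L = (0.00, 0.00) ✓; LZ at 110.5° ✓; |LZ| = 9.800 ✓; ∠(LZ, ZT) = 90.00° ✓; |ZT| = 28.20 ✓; ∠ZTE = 89.30° ✓; |TE| = 20.20 ✓; ∠TEH = 90.90° ✓; |EH| = 23.20 ✓; ∠(EH, HQ) = 90.00° ✓; |HQ| = 22.10 ✗.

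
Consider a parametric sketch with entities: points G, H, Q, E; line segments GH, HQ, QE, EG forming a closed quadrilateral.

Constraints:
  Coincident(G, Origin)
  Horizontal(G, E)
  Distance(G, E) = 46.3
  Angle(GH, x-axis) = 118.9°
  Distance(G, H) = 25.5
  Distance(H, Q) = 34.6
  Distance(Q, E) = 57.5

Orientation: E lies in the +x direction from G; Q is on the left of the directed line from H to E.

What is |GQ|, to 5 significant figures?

48.118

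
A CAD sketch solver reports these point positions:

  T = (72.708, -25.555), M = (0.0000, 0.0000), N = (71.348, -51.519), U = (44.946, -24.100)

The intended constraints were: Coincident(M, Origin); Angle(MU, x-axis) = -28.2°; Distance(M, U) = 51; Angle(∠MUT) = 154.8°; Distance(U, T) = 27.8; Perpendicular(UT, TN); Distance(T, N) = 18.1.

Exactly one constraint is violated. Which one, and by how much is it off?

Distance(T, N) = 18.1 — off by 7.90.

M = (0.00, 0.00) ✓; MU at -28.20° ✓; |MU| = 51.00 ✓; ∠MUT = 154.8° ✓; |UT| = 27.80 ✓; ∠(UT, TN) = 90.00° ✓; |TN| = 26.00 ✗.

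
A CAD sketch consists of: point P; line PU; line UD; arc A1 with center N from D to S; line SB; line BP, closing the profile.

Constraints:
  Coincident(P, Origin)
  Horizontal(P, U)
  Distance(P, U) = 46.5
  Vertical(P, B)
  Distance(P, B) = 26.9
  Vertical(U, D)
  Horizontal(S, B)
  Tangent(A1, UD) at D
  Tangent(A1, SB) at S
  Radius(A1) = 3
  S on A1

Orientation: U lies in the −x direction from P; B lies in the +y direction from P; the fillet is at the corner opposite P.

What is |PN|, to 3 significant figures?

49.6

P and B share the same x with |PB| = 26.9 and B on the +y side, so B = (0.00, 26.9). The virtual corner opposite P is at (-46.5, 26.9). The tangent condition forces ND to be normal to UD and since A1 is tangent to SB there, NS ⟂ SB, with radius 3.0, so the center N sits 3.0 in from both sides at N = (-43.5, 23.9). Then |PN| = |N − P| = 49.6.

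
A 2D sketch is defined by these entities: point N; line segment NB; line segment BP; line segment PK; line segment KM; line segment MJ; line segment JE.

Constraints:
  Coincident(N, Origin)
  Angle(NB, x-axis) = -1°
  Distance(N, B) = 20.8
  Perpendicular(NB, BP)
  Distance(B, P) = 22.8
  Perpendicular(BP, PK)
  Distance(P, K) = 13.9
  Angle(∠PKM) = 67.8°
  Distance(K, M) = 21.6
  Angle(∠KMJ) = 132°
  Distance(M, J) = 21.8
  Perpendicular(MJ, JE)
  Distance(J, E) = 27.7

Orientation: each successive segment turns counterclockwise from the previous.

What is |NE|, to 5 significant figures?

49.823

∠KMJ = 132.0° gives MJ at -20.800° from the x-axis; with |MJ| = 21.8, J = (35.487, -5.2034). MJ is perpendicular to JE, so JE runs at 69.200°; with |JE| = 27.7, E = (45.324, 20.691). Then |NE| = |E − N| = 49.823.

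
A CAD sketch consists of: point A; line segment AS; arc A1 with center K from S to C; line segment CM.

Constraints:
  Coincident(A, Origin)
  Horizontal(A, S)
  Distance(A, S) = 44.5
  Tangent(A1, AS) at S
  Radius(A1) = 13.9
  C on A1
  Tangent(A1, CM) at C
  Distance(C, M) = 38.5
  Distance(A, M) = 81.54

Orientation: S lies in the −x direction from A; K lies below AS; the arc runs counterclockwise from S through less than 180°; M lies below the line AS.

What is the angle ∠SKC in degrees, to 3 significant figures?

80.0°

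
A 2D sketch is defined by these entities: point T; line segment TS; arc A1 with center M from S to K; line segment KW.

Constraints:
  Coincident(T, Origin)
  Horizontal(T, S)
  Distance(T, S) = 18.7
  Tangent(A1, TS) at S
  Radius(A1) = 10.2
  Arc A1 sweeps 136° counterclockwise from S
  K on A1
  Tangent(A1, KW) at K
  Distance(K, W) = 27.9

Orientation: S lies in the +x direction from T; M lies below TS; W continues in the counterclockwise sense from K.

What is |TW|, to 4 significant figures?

48.65

T is at the origin; T and S share the same y with |TS| = 18.7 and S on the +x side, so S = (18.70, 0.000). Tangency of A1 to TS means the radius MS is perpendicular to TS, so M = S + (0, -10.2) = (18.70, -10.20). On A1, S sits at bearing 90° from M; a 136° counterclockwise sweep puts K at bearing 226°, so K = M + 10.2·(cos 226°, sin 226°) = (11.61, -17.54). Tangency of A1 to KW means the radius MK is perpendicular to KW, so KW runs along (−sin 226°, cos 226°); with |KW| = 27.9, W = (31.68, -36.92). Then |TW| = |W − T| = 48.65.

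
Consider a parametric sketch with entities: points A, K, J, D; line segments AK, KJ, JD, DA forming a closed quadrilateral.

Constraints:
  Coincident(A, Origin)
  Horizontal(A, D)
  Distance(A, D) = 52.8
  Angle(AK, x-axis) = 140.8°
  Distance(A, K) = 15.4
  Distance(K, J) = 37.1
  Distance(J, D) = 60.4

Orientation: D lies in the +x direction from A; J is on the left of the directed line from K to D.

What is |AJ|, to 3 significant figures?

41.7

A is at the origin; AD is horizontal with |AD| = 52.8 and D in +x, so D = (52.8, 0). AK runs at 140.8° with |AK| = 15.4, so K = (-11.9, 9.73). J is determined by |KJ| = 37.1 and |JD| = 60.4 together: it lies at the intersection of circle(K, 37.1) and circle(D, 60.4). With |KD| = 65.5, the foot of the radical line on KD is 15.4 from K and the perpendicular offset is √(37.1² − 15.4²) = 33.8. Taking the left-of-KD solution: J = (8.29, 40.8).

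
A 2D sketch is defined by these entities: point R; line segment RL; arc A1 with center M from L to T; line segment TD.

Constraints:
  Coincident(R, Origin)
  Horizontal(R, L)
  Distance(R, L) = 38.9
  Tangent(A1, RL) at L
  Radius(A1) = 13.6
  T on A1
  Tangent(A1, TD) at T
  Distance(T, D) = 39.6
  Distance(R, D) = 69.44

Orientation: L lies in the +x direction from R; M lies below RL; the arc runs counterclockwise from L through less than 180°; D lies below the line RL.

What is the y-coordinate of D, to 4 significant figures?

-55.36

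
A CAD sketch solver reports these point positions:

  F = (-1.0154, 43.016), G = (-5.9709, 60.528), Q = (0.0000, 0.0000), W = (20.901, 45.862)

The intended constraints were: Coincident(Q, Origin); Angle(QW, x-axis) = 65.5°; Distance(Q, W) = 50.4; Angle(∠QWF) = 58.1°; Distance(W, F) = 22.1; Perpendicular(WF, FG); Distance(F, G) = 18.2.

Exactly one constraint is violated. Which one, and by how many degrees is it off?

Perpendicular(WF, FG) — off by 8.40°.

Q = (0.00, 0.00) ✓; QW at 65.50° ✓; |QW| = 50.40 ✓; ∠QWF = 58.10° ✓; |WF| = 22.10 ✓; ∠(WF, FG) = 81.60° ✗; |FG| = 18.20 ✓.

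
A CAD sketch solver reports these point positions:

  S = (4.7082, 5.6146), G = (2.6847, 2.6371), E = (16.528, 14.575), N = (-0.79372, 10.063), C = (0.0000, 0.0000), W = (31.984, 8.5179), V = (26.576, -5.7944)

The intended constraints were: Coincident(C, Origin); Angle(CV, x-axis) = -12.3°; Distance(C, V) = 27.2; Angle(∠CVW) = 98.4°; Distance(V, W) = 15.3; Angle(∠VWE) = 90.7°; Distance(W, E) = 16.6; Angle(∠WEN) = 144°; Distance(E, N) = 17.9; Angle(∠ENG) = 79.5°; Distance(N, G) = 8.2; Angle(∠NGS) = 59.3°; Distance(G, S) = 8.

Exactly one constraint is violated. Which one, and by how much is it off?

Distance(G, S) = 8 — off by 4.40.

C = (0.00, 0.00) ✓; CV at -12.30° ✓; |CV| = 27.20 ✓; ∠CVW = 98.40° ✓; |VW| = 15.30 ✓; ∠VWE = 90.70° ✓; |WE| = 16.60 ✓; ∠WEN = 144.0° ✓; |EN| = 17.90 ✓; ∠ENG = 79.50° ✓; |NG| = 8.200 ✓; ∠NGS = 59.30° ✓; |GS| = 3.600 ✗.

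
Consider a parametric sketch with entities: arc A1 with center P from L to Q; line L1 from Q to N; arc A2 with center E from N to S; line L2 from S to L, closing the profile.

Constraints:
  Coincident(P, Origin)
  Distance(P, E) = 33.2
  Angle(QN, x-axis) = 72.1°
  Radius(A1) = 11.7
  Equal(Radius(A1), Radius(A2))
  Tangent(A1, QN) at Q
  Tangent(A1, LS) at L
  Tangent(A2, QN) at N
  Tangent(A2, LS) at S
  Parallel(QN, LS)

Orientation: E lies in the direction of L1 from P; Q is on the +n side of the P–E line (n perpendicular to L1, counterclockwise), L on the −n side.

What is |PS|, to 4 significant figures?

35.20

Tangency of A1 to both parallel lines with radius 11.7 puts Q and L at P ± 11.7·n: Q = (-11.13, 3.596), L = (11.13, -3.596). Equal radii place N and S the same way about E: N = E + 11.7·n = (-0.9294, 35.19), S = E − 11.7·n = (21.34, 28.00). Then |PS| = |S − P| = 35.20.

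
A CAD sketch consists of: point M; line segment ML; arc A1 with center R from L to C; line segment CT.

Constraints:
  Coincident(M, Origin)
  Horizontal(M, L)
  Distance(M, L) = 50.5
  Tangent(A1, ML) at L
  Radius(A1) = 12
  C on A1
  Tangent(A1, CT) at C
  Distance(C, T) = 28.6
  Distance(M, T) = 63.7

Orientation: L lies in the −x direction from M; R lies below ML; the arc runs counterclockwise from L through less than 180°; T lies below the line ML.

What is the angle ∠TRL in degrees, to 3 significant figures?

174°

M is at the origin; M and L share the same y with |ML| = 50.5 and L on the −x side, so L = (-50.5, 0.00). The tangent condition forces RL to be normal to ML, so R = L + (0, -12) = (-50.5, -12.0). Since RC ⟂ CT (tangency), |RT| = √(12.0² + 28.6²) = 31.0 regardless of where C sits on A1. So T lies on both circle(M, 63.7) and circle(R, 31.0); the below-ML intersection is T = (-47.1, -42.8). C is the foot of the tangent from T: C = (-61.0, -17.8).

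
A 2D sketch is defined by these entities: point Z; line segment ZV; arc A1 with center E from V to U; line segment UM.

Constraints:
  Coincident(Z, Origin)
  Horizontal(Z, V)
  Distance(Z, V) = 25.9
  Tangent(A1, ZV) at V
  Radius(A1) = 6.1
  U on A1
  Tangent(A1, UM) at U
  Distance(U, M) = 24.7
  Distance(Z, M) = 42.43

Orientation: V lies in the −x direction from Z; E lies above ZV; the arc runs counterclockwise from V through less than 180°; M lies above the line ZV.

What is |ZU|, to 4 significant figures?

21.75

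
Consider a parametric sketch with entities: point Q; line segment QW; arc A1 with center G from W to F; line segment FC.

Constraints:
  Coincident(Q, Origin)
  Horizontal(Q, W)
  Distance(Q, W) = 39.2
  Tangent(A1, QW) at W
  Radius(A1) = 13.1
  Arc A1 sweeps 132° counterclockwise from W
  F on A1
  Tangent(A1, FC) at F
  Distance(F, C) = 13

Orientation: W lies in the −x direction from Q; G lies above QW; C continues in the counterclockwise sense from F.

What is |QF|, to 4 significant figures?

36.69

Q is at the origin; Q and W share the same y with |QW| = 39.2 and W on the −x side, so W = (-39.20, 0.000). A1 meets QW tangentially, so GW is at right angles to QW, so G = W + (0, 13.1) = (-39.20, 13.10). On A1, W sits at bearing -90° from G; a 132° counterclockwise sweep puts F at bearing 42°, so F = G + 13.1·(cos 42°, sin 42°) = (-29.46, 21.87). Then |QF| = |F − Q| = 36.69.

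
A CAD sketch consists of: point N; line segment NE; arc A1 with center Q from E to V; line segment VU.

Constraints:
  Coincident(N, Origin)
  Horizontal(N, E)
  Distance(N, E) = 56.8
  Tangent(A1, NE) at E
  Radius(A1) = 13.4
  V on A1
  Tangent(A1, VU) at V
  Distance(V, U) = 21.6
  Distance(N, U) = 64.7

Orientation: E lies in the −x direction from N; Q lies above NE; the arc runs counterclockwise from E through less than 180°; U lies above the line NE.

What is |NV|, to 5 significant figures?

47.906

N is at the origin; N and E share the same y with |NE| = 56.8 and E on the −x side, so E = (-56.800, 0.0000). Tangency of A1 to NE means the radius QE is perpendicular to NE, so Q = E + (0, 13.4) = (-56.800, 13.400). Since QV ⟂ VU (tangency), |QU| = √(13.4² + 21.6²) = 25.419 regardless of where V sits on A1. So U lies on both circle(N, 64.7) and circle(Q, 25.419); the above-NE intersection is U = (-52.088, 38.378). V is the foot of the tangent from U: V = (-44.301, 18.231).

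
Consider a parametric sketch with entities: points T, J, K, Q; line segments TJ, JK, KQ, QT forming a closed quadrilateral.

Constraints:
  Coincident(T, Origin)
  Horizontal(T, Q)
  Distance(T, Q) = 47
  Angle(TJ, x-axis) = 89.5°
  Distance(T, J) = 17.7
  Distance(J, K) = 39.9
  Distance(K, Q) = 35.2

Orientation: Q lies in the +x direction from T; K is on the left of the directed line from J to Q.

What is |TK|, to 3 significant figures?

49.8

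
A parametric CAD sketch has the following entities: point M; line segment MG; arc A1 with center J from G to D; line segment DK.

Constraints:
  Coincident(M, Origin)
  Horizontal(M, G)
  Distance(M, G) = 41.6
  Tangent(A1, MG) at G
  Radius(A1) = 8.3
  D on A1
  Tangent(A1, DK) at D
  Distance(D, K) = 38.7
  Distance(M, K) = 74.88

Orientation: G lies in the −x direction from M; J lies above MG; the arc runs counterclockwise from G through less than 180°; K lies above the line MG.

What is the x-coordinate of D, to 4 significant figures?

-35.50

M is at the origin; MG is horizontal with |MG| = 41.6 and G on the −x side, so G = (-41.60, 0.000). A1 meets MG tangentially, so JG is at right angles to MG, so J = G + (0, 8.3) = (-41.60, 8.300). Since JD ⟂ DK (tangency), |JK| = √(8.3² + 38.7²) = 39.58 regardless of where D sits on A1. So K lies on both circle(M, 74.88) and circle(J, 39.58); the above-MG intersection is K = (-61.74, 42.38). D is the foot of the tangent from K: D = (-35.50, 13.93).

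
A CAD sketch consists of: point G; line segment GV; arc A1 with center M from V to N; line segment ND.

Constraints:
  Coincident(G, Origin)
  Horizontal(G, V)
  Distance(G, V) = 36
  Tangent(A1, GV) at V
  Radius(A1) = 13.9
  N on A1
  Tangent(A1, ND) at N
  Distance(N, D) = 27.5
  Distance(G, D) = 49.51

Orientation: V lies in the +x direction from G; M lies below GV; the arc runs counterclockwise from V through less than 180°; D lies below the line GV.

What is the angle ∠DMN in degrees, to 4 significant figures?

63.19°

G is at the origin; G and V share the same y with |GV| = 36.0 and V on the +x side, so V = (36.00, 0.000). A1 meets GV tangentially, so MV is at right angles to GV, so M = V + (0, -13.9) = (36.00, -13.90). Since MN ⟂ ND (tangency), |MD| = √(13.9² + 27.5²) = 30.81 regardless of where N sits on A1. So D lies on both circle(G, 49.51) and circle(M, 30.81); the below-GV intersection is D = (25.05, -42.70). N is the foot of the tangent from D: N = (22.18, -15.35).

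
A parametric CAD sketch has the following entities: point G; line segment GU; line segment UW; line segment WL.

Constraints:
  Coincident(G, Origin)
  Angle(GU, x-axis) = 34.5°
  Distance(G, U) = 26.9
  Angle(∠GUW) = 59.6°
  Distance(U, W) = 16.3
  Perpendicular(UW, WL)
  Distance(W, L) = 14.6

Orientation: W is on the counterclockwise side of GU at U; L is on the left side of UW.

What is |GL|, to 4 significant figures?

9.012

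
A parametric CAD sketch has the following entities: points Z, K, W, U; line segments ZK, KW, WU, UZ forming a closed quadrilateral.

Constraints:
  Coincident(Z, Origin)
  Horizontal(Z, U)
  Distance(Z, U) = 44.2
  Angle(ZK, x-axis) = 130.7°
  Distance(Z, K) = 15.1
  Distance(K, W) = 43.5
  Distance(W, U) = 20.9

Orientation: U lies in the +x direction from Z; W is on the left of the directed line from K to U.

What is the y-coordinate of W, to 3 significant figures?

17.8

Z is at the origin; Z and U share the same y with |ZU| = 44.2 and U in +x, so U = (44.2, 0). ZK runs at 130.7° with |ZK| = 15.1, so K = (-9.85, 11.4). W is determined by |KW| = 43.5 and |WU| = 20.9 together: it lies at the intersection of circle(K, 43.5) and circle(U, 20.9). With |KU| = 55.2, the foot of the radical line on KU is 40.8 from K and the perpendicular offset is √(43.5² − 40.8²) = 15.1. Taking the left-of-KU solution: W = (33.2, 17.8).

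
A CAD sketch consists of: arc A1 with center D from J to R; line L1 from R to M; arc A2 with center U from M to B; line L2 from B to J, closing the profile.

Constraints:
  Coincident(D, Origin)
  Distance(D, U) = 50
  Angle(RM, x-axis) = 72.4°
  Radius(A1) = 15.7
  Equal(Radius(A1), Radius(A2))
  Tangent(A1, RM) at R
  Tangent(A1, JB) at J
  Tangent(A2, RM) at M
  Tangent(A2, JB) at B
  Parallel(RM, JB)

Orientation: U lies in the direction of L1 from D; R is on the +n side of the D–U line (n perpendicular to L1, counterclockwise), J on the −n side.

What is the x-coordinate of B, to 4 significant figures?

30.08

Tangency of A1 to both parallel lines with radius 15.7 puts R and J at D ± 15.7·n: R = (-14.97, 4.747), J = (14.97, -4.747). Equal radii place M and B the same way about U: M = U + 15.7·n = (0.1534, 52.41), B = U − 15.7·n = (30.08, 42.91). So B.x = 30.08.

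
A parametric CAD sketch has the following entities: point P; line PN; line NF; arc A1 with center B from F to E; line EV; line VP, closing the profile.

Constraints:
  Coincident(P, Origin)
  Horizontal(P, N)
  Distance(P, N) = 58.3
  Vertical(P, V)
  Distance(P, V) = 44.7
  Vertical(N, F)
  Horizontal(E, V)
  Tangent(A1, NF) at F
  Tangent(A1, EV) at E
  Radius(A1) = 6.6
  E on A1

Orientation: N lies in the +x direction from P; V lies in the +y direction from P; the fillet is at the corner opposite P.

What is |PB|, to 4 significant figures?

64.22

P and V share the same x with |PV| = 44.7 and V on the +y side, so V = (0.000, 44.70). The virtual corner opposite P is at (58.30, 44.70). The tangent condition forces BF to be normal to NF and since A1 is tangent to EV there, BE ⟂ EV, with radius 6.6, so the center B sits 6.6 in from both sides at B = (51.70, 38.10). Then |PB| = |B − P| = 64.22.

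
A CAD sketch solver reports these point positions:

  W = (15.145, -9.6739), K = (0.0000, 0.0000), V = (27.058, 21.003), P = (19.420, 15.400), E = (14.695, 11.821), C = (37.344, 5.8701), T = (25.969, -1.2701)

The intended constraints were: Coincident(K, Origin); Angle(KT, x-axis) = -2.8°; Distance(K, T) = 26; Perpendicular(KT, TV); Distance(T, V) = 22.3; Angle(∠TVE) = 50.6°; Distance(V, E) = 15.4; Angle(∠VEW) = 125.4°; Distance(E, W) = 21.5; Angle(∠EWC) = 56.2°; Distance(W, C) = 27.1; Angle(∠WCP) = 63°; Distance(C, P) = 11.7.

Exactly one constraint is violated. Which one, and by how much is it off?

Distance(C, P) = 11.7 — off by 8.60.

K = (0.00, 0.00) ✓; KT at -2.800° ✓; |KT| = 26.00 ✓; ∠(KT, TV) = 90.00° ✓; |TV| = 22.30 ✓; ∠TVE = 50.60° ✓; |VE| = 15.40 ✓; ∠VEW = 125.4° ✓; |EW| = 21.50 ✓; ∠EWC = 56.20° ✓; |WC| = 27.10 ✓; ∠WCP = 63.00° ✓; |CP| = 20.30 ✗.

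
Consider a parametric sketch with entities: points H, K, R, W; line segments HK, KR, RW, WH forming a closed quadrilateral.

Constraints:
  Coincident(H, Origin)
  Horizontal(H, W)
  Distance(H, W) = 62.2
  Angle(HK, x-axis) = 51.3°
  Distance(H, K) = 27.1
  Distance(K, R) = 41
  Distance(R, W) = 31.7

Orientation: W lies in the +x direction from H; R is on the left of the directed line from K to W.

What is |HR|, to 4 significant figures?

64.72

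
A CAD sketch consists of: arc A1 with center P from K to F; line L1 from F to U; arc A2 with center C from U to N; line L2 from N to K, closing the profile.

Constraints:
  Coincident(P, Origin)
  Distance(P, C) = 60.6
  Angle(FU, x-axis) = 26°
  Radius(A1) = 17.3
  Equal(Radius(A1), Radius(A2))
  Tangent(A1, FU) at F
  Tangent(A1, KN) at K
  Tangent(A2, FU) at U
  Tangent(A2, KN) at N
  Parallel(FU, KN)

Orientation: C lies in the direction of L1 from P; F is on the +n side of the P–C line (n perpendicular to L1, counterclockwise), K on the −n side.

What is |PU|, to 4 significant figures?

63.02

The slot axis is L1's direction at 26.0°, so u = (cos 26.0°, sin 26.0°) = (0.8988, 0.4384) and n = (−sin 26.0°, cos 26.0°) = (-0.4384, 0.8988). P is at the origin and C lies 60.6 along u from P, so C = 60.6·u = (54.47, 26.57). Tangency of A1 to both parallel lines with radius 17.3 puts F and K at P ± 17.3·n: F = (-7.584, 15.55), K = (7.584, -15.55). Equal radii place U and N the same way about C: U = C + 17.3·n = (46.88, 42.11), N = C − 17.3·n = (62.05, 11.02). Then |PU| = |U − P| = 63.02.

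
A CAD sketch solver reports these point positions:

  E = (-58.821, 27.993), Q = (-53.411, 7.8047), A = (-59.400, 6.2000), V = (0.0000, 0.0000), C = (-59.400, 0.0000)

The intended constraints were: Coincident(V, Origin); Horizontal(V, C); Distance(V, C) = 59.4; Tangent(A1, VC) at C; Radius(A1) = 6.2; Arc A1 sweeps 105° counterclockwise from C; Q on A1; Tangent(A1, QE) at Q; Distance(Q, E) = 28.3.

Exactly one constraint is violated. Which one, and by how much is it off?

Distance(Q, E) = 28.3 — off by 7.40.

V = (0.00, 0.00) ✓; V.y = 0.00, C.y = 0.00 ✓; |VC| = 59.40 ✓; ∠(AC, CV) = 90.00° ✓; |AC| = 6.200 ✓; bearing(A→Q) − bearing(A→C) = 105.0° ✓; |AQ| = 6.200 ✓; ∠(AQ, QE) = 90.00° ✓; |QE| = 20.90 ✗.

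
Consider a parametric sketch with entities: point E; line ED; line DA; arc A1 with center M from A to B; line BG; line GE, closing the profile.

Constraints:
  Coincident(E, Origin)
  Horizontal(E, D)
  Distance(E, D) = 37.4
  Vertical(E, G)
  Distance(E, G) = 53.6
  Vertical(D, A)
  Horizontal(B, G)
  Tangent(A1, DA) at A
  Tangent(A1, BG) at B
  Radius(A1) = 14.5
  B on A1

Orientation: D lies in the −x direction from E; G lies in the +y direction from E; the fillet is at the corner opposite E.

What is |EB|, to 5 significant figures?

58.287

E is at the origin; E and D share the same y with |ED| = 37.4 and D on the −x side, so D = (-37.400, 0.0000). EG is vertical with |EG| = 53.6 and G on the +y side, so G = (0.0000, 53.600). The virtual corner opposite E is at (-37.400, 53.600). Tangency of A1 to DA means the radius MA is perpendicular to DA and tangency of A1 to BG means the radius MB is perpendicular to BG, with radius 14.5, so the center M sits 14.5 in from both sides at M = (-22.900, 39.100). That places the tangent points at A = (-37.400, 39.100) on DA and B = (-22.900, 53.600) on BG. Then |EB| = |B − E| = 58.287.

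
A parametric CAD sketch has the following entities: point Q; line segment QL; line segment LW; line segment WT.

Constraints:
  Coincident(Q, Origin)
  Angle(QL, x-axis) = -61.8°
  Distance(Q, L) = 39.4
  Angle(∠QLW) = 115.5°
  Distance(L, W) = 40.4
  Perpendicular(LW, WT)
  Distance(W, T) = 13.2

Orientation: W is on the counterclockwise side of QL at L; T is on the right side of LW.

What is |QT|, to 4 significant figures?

75.29

Q is at the origin; QL runs at -61.8° with length 39.4, so L = 39.4·(cos -61.8°, sin -61.8°) = (18.62, -34.72). ∠QLW = 115.5°, so LW runs at -61.8° + (180° − 115.5°) = 2.700° from the x-axis; with |LW| = 40.4, W = L + 40.4·(cos 2.700°, sin 2.700°) = (58.97, -32.82). LW is perpendicular to WT; with |WT| = 13.2 on the right of LW, T = W + 13.2·(0.04711, -0.9989) = (59.60, -46.01). Then |QT| = |T − Q| = 75.29.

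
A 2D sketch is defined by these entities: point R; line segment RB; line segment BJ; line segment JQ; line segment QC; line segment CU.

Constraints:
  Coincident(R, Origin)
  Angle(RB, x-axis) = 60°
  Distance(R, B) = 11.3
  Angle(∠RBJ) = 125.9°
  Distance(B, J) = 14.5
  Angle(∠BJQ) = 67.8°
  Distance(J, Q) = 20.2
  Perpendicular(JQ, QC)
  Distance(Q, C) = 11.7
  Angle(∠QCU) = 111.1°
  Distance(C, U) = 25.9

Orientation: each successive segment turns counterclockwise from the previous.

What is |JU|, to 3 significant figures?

21.4

R is at the origin; RB runs at 60.0° with length 11.3, so B = (5.65, 9.79). ∠RBJ = 125.9° gives BJ at 114° from the x-axis; with |BJ| = 14.5, J = (-0.271, 23.0). ∠BJQ = 67.8° gives JQ at -134° from the x-axis; with |JQ| = 20.2, Q = (-14.2, 8.42). JQ ⟂ QC, so QC runs at -43.7°; with |QC| = 11.7, C = (-5.77, 0.335). ∠QCU = 111.1° gives CU at 25.2° from the x-axis; with |CU| = 25.9, U = (17.7, 11.4). Then |JU| = |U − J| = 21.4.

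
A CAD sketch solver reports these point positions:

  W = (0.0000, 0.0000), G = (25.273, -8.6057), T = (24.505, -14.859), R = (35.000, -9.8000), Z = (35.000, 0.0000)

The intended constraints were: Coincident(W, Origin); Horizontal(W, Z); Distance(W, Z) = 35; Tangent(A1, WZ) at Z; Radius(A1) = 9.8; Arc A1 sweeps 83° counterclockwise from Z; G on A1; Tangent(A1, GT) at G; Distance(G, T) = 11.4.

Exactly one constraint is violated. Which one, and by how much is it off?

Distance(G, T) = 11.4 — off by 5.10.

W = (0.00, 0.00) ✓; W.y = 0.00, Z.y = 0.00 ✓; |WZ| = 35.00 ✓; ∠(RZ, ZW) = 90.00° ✓; |RZ| = 9.800 ✓; bearing(R→G) − bearing(R→Z) = 83.00° ✓; |RG| = 9.800 ✓; ∠(RG, GT) = 90.00° ✓; |GT| = 6.300 ✗.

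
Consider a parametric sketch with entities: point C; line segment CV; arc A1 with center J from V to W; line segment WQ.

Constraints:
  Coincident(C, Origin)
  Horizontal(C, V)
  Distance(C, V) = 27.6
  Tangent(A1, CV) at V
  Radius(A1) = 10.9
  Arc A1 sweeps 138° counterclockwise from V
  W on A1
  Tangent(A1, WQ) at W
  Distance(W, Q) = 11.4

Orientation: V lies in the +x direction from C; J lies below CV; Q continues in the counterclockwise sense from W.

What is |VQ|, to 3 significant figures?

26.7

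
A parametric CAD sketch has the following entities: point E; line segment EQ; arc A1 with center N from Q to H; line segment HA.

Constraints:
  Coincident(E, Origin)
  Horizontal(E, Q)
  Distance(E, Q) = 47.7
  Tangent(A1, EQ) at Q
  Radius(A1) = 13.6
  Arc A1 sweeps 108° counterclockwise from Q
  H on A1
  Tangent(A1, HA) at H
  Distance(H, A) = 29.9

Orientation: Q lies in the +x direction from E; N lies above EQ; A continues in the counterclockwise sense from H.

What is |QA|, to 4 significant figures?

46.39

E is at the origin; E and Q share the same y with |EQ| = 47.7 and Q on the +x side, so Q = (47.70, 0.000). Since A1 is tangent to EQ there, NQ ⟂ EQ, so N = Q + (0, 13.6) = (47.70, 13.60). On A1, Q sits at bearing -90° from N; a 108° counterclockwise sweep puts H at bearing 18°, so H = N + 13.6·(cos 18°, sin 18°) = (60.63, 17.80). Since A1 is tangent to HA there, NH ⟂ HA, so HA runs along (−sin 18°, cos 18°); with |HA| = 29.9, A = (51.39, 46.24). Then |QA| = |A − Q| = 46.39.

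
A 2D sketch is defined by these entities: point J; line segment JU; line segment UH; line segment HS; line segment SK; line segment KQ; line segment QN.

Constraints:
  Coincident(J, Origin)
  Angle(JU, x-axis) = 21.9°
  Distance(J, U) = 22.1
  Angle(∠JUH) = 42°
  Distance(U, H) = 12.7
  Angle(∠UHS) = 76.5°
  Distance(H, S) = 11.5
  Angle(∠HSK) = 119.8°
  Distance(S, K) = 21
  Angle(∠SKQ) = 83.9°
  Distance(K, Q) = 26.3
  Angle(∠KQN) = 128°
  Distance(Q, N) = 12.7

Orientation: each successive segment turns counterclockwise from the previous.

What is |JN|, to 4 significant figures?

40.14

J is at the origin; JU runs at 21.9° with length 22.1, so U = (20.51, 8.243). ∠JUH = 42.0° gives UH at 159.9° from the x-axis; with |UH| = 12.7, H = (8.579, 12.61). ∠UHS = 76.5° gives HS at -96.60° from the x-axis; with |HS| = 11.5, S = (7.257, 1.184). ∠HSK = 119.8° gives SK at -36.40° from the x-axis; with |SK| = 21.0, K = (24.16, -11.28). ∠SKQ = 83.9° gives KQ at 59.70° from the x-axis; with |KQ| = 26.3, Q = (37.43, 11.43). ∠KQN = 128.0° gives QN at 111.7° from the x-axis; with |QN| = 12.7, N = (32.73, 23.23). Then |JN| = |N − J| = 40.14.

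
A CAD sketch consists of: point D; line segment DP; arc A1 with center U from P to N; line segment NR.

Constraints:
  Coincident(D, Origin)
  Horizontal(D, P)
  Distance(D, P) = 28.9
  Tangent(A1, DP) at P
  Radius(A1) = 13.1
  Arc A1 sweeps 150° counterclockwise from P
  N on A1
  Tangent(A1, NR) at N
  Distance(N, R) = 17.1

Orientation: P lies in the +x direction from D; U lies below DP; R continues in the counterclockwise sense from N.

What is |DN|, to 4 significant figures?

33.12

The tangent condition forces UP to be normal to DP, so U = P + (0, -13.1) = (28.90, -13.10). On A1, P sits at bearing 90° from U; a 150° counterclockwise sweep puts N at bearing 240°, so N = U + 13.1·(cos 240°, sin 240°) = (22.35, -24.44). Then |DN| = |N − D| = 33.12.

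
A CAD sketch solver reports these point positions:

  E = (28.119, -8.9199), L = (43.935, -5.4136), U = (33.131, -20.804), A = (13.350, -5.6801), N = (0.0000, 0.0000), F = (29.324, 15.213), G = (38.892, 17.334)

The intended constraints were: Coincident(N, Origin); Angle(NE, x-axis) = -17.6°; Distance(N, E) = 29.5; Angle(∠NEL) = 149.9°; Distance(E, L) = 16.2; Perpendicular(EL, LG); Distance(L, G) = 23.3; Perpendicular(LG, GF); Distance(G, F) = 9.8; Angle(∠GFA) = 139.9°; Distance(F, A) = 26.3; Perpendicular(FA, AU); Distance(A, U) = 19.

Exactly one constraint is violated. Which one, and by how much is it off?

Distance(A, U) = 19 — off by 5.90.

N = (0.00, 0.00) ✓; NE at -17.60° ✓; |NE| = 29.50 ✓; ∠NEL = 149.9° ✓; |EL| = 16.20 ✓; ∠(EL, LG) = 90.00° ✓; |LG| = 23.30 ✓; ∠(LG, GF) = 90.00° ✓; |GF| = 9.800 ✓; ∠GFA = 139.9° ✓; |FA| = 26.30 ✓; ∠(FA, AU) = 90.00° ✓; |AU| = 24.90 ✗.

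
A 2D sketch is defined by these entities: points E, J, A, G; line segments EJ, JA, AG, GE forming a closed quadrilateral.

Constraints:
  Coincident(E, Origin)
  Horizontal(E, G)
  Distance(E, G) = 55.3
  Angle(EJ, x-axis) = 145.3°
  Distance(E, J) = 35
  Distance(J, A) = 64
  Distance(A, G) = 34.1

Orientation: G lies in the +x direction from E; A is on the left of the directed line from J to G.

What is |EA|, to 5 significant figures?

44.205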